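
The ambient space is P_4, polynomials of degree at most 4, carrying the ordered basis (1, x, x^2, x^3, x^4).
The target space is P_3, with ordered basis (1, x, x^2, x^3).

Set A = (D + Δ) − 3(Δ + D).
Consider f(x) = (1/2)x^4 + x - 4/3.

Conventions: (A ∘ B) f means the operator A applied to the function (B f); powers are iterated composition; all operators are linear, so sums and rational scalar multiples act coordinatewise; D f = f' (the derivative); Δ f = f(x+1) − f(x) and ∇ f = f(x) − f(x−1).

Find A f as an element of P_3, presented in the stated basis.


D f = 2x^3 + 1
Δ f = 2x^3 + 3x^2 + 2x + 3/2
(D + Δ) f = 4x^3 + 3x^2 + 2x + 5/2
Δ f = 2x^3 + 3x^2 + 2x + 3/2
D f = 2x^3 + 1
(Δ + D) f = 4x^3 + 3x^2 + 2x + 5/2
(-3(Δ + D)) f = -12x^3 - 9x^2 - 6x - 15/2
((D + Δ) − 3(Δ + D)) f = -8x^3 - 6x^2 - 4x - 5

g(x) = -8x^3 - 6x^2 - 4x - 5


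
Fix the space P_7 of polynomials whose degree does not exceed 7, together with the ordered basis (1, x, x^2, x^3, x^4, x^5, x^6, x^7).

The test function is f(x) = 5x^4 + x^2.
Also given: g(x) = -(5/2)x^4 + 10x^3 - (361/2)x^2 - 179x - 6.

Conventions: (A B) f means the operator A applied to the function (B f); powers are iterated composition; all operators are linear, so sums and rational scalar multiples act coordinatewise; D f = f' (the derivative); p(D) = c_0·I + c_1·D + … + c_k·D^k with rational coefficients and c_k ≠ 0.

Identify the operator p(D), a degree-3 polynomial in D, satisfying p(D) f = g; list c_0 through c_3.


p(D) = -(1/2)·I + (1/2)·D − 3·D^2 − (3/2)·D^3, i.e. c_0 = -1/2, c_1 = 1/2, c_2 = -3, c_3 = -3/2

D^0 f = 5x^4 + x^2
D^1 f = 20x^3 + 2x
D^2 f = 60x^2 + 2
D^3 f = 120x
matching coefficients of g against c_0 f + c_1 Df + … from the top degree down determines the c_i
solution: c_0 = -1/2, c_1 = 1/2, c_2 = -3, c_3 = -3/2


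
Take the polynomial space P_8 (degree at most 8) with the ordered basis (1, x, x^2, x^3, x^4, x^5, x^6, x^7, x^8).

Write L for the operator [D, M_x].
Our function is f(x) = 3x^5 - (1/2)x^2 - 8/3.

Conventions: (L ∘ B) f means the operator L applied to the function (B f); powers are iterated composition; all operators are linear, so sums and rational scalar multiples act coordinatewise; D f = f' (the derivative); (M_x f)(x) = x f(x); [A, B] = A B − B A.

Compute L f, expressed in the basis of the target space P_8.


the image equals g(x) = 3x^5 - (1/2)x^2 - 8/3

M_x f = 3x^6 - (1/2)x^3 - (8/3)x
D M_x f = 18x^5 - (3/2)x^2 - 8/3
D f = 15x^4 - x
M_x D f = 15x^5 - x^2
[D, M_x] f = 3x^5 - (1/2)x^2 - 8/3


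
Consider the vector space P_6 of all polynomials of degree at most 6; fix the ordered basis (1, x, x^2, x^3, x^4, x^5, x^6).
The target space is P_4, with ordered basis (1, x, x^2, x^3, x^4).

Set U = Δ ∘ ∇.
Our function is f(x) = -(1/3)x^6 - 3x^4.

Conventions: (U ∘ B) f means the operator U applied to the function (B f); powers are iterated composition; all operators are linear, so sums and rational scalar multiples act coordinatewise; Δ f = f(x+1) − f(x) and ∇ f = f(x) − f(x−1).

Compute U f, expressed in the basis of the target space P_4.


∇ f = -2x^5 + 5x^4 - (56/3)x^3 + 23x^2 - 14x + 10/3
Δ ∇ f = -10x^4 - 46x^2 - 20/3

g(x) = -10x^4 - 46x^2 - 20/3


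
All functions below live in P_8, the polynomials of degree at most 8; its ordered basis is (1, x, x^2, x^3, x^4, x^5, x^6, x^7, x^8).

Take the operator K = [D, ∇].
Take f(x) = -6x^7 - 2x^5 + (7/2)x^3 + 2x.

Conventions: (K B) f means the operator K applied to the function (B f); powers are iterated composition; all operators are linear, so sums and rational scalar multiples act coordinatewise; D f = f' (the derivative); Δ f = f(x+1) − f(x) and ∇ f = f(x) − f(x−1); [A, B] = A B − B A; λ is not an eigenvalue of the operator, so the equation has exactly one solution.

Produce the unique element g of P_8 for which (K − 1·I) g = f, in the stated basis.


the result is g(x) = 6x^7 + 2x^5 - (7/2)x^3 - 2x

write g with unknown coordinates in the stated basis and equate coefficients in (K − 1·I) g = f
solving from the highest basis element down gives g = 6x^7 + 2x^5 - (7/2)x^3 - 2x
check: K g = 0
so K g − 1·g = -6x^7 - 2x^5 + (7/2)x^3 + 2x = f ✓


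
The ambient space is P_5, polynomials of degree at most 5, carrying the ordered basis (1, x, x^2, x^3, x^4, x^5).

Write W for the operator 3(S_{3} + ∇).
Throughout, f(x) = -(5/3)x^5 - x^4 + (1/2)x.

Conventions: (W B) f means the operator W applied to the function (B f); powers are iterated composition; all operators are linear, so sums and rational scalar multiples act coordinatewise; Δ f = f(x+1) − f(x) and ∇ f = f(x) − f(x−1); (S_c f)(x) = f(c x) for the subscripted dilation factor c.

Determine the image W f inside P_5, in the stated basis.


S_{3} f = -405x^5 - 81x^4 + (3/2)x
∇ f = -(25/3)x^4 + (38/3)x^3 - (32/3)x^2 + (13/3)x - 1/6
(S_{3} + ∇) f = -405x^5 - (268/3)x^4 + (38/3)x^3 - (32/3)x^2 + (35/6)x - 1/6
(3(S_{3} + ∇)) f = -1215x^5 - 268x^4 + 38x^3 - 32x^2 + (35/2)x - 1/2

g(x) = -1215x^5 - 268x^4 + 38x^3 - 32x^2 + (35/2)x - 1/2


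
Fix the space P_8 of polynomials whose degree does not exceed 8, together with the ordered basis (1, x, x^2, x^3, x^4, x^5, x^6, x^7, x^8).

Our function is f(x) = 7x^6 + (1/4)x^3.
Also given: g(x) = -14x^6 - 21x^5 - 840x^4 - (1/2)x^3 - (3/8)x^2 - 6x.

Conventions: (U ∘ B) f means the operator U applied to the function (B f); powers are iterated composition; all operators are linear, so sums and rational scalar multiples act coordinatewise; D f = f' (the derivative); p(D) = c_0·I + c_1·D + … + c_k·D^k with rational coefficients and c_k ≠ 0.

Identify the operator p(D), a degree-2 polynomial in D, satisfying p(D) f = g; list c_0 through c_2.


D^0 f = 7x^6 + (1/4)x^3
D^1 f = 42x^5 + (3/4)x^2
D^2 f = 210x^4 + (3/2)x
matching coefficients of g against c_0 f + c_1 Df + … from the top degree down determines the c_i
solution: c_0 = -2, c_1 = -1/2, c_2 = -4

c_0 = -2, c_1 = -1/2, c_2 = -4


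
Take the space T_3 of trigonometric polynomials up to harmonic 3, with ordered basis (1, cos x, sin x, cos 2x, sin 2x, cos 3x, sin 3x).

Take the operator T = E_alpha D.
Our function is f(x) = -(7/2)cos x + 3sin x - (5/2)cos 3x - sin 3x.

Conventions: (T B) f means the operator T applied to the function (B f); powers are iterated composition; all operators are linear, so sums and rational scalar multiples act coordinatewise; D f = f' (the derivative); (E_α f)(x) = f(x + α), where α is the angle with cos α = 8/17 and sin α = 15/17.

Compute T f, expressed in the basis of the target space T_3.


g(x) = (9/2)cos x - sin x + (21903/9826)cos 3x - (38145/4913)sin 3x

D f = 3cos x + (7/2)sin x - 3cos 3x + (15/2)sin 3x
E_alpha D f = (9/2)cos x - sin x + (21903/9826)cos 3x - (38145/4913)sin 3x


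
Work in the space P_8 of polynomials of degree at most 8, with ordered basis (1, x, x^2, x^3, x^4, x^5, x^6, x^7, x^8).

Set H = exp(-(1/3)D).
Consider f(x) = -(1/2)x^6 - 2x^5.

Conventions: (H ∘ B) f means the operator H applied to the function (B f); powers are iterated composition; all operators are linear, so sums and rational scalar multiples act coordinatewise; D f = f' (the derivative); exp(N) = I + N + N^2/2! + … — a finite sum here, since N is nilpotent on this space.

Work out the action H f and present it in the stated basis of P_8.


order-1 term: x^5 + (10/3)x^4
order-2 term: -(5/6)x^4 - (20/9)x^3
order-3 term: (10/27)x^3 + (20/27)x^2
order-4 term: -(5/54)x^2 - (10/81)x
order-5 term: (1/81)x + 2/243
order-6 term: -1/1458
the series for exp(-(1/3)D) f terminates at order 6
exp(-(1/3)D) f = -(1/2)x^6 - x^5 + (5/2)x^4 - (50/27)x^3 + (35/54)x^2 - (1/9)x + 11/1458

g(x) = -(1/2)x^6 - x^5 + (5/2)x^4 - (50/27)x^3 + (35/54)x^2 - (1/9)x + 11/1458


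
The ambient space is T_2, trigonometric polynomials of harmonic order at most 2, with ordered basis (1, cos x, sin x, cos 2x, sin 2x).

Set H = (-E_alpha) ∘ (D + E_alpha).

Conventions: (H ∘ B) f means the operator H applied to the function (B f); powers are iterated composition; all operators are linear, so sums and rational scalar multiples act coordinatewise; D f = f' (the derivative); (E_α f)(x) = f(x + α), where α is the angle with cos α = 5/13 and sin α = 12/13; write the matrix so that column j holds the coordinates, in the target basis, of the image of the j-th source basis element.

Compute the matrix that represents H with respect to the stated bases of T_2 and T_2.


the matrix is [[-1, 0, 0, 0, 0]; [0, 275/169, -185/169, 0, 0]; [0, 185/169, 275/169, 0, 0]; [0, 0, 0, 40799/28561, 68782/28561]; [0, 0, 0, -68782/28561, 40799/28561]] (rows listed top to bottom)

image of 1: -1
image of cos x: (275/169)cos x + (185/169)sin x
image of sin x: -(185/169)cos x + (275/169)sin x
image of cos 2x: (40799/28561)cos 2x - (68782/28561)sin 2x
image of sin 2x: (68782/28561)cos 2x + (40799/28561)sin 2x
each image's coordinates form column j of the matrix


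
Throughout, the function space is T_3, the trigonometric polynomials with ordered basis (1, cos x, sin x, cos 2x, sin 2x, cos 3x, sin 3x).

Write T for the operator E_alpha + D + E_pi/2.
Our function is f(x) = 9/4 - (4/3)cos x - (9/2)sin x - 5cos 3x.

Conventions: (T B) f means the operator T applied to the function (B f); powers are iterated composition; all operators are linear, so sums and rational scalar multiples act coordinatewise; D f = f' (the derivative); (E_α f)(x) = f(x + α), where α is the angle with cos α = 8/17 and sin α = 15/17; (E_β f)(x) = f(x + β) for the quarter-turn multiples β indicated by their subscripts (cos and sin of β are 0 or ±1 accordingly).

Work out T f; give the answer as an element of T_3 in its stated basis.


the image equals g(x) = 9/2 - (1387/102)cos x + (88/51)sin x + (24440/4913)cos 3x + (46655/4913)sin 3x

E_alpha f = 9/4 - (469/102)cos x - (16/17)sin x + (24440/4913)cos 3x - (2475/4913)sin 3x
D f = -(9/2)cos x + (4/3)sin x + 15sin 3x
E_pi/2 f = 9/4 - (9/2)cos x + (4/3)sin x - 5sin 3x
(E_alpha + D + E_pi/2) f = 9/2 - (1387/102)cos x + (88/51)sin x + (24440/4913)cos 3x + (46655/4913)sin 3x


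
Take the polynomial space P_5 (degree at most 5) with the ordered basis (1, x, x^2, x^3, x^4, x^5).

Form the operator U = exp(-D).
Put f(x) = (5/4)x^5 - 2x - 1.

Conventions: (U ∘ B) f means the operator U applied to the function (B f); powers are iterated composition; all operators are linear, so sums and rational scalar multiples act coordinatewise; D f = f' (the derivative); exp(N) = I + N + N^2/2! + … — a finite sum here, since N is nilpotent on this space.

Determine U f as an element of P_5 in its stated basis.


g(x) = (5/4)x^5 - (25/4)x^4 + (25/2)x^3 - (25/2)x^2 + (17/4)x - 1/4

order-1 term: -(25/4)x^4 + 2
order-2 term: (25/2)x^3
order-3 term: -(25/2)x^2
order-4 term: (25/4)x
order-5 term: -5/4
the series for exp(-D) f terminates at order 5
exp(-D) f = (5/4)x^5 - (25/4)x^4 + (25/2)x^3 - (25/2)x^2 + (17/4)x - 1/4


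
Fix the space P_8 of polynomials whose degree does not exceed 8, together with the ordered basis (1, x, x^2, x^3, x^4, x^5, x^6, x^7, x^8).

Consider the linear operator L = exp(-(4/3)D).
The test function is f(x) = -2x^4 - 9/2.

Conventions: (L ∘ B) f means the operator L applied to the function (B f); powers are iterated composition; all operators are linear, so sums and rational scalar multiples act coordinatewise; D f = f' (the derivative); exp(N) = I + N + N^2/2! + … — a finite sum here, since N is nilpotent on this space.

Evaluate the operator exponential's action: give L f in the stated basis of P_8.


the result is g(x) = -2x^4 + (32/3)x^3 - (64/3)x^2 + (512/27)x - 1753/162

order-1 term: (32/3)x^3
order-2 term: -(64/3)x^2
order-3 term: (512/27)x
order-4 term: -512/81
the series for exp(-(4/3)D) f terminates at order 4
exp(-(4/3)D) f = -2x^4 + (32/3)x^3 - (64/3)x^2 + (512/27)x - 1753/162


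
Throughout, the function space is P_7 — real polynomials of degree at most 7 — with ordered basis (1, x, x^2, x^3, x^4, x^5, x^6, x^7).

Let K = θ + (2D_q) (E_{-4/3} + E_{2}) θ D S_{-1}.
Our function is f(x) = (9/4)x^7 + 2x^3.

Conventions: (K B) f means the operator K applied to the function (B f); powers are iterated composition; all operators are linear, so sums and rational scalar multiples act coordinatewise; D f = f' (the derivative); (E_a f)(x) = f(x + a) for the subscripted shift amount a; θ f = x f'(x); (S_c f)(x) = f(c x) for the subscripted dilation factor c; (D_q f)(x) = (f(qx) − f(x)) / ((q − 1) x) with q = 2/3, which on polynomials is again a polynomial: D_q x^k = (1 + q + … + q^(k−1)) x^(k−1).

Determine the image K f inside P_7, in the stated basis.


θ f = (63/4)x^7 + 6x^3
S_{-1} f = -(9/4)x^7 - 2x^3
D S_{-1} f = -(63/4)x^6 - 6x^2
θ D S_{-1} f = -(189/2)x^6 - 12x^2
E_{-4/3} (θ D S_{-1}) f = -(189/2)x^6 + 756x^5 - 2520x^4 + 4480x^3 - 4492x^2 + (7264/3)x - 14912/27
E_{2} (θ D S_{-1}) f = -(189/2)x^6 - 1134x^5 - 5670x^4 - 15120x^3 - 22692x^2 - 18192x - 6096
(E_{-4/3} + E_{2}) (θ D S_{-1}) f = -189x^6 - 378x^5 - 8190x^4 - 10640x^3 - 27184x^2 - (47312/3)x - 179504/27
D_q (E_{-4/3} + E_{2}) (θ D S_{-1}) f = -(4655/9)x^5 - (2954/3)x^4 - (59150/3)x^3 - (202160/9)x^2 - (135920/3)x - 47312/3
(2D_q) (E_{-4/3} + E_{2}) (θ D S_{-1}) f = -(9310/9)x^5 - (5908/3)x^4 - (118300/3)x^3 - (404320/9)x^2 - (271840/3)x - 94624/3
(θ + (2D_q) (E_{-4/3} + E_{2}) θ D S_{-1}) f = (63/4)x^7 - (9310/9)x^5 - (5908/3)x^4 - (118282/3)x^3 - (404320/9)x^2 - (271840/3)x - 94624/3

the image equals g(x) = (63/4)x^7 - (9310/9)x^5 - (5908/3)x^4 - (118282/3)x^3 - (404320/9)x^2 - (271840/3)x - 94624/3


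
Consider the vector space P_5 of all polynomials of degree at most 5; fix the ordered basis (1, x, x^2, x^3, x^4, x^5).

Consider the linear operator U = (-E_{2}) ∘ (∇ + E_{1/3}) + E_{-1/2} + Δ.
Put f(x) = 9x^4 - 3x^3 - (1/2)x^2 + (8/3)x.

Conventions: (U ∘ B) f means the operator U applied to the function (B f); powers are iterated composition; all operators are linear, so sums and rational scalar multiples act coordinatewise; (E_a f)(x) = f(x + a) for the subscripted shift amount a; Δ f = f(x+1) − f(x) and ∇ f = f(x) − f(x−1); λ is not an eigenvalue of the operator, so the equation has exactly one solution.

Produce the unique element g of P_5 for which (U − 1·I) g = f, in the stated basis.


the result is g(x) = -9x^4 + 105x^3 - (1007/2)x^2 + (15145/12)x - 221515/144

write g with unknown coordinates in the stated basis and equate coefficients in (U − 1·I) g = f
solving from the highest basis element down gives g = -9x^4 + 105x^3 - (1007/2)x^2 + (15145/12)x - 221515/144
check: U g = 102x^3 - 504x^2 + (5059/4)x - 221515/144
so U g − 1·g = 9x^4 - 3x^3 - (1/2)x^2 + (8/3)x = f ✓


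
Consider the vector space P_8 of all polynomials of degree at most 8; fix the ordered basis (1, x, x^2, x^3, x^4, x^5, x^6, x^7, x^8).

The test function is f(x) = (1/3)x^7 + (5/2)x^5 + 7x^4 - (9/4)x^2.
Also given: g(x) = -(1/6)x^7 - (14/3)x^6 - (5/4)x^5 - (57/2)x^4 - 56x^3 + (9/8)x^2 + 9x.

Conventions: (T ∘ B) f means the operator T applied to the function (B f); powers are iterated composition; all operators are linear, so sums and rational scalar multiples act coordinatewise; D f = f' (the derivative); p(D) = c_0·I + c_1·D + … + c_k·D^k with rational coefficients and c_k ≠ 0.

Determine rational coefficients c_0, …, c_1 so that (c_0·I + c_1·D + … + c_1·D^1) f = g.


D^0 f = (1/3)x^7 + (5/2)x^5 + 7x^4 - (9/4)x^2
D^1 f = (7/3)x^6 + (25/2)x^4 + 28x^3 - (9/2)x
matching coefficients of g against c_0 f + c_1 Df + … from the top degree down determines the c_i
solution: c_0 = -1/2, c_1 = -2

p(D) = -(1/2)·I − 2·D, i.e. c_0 = -1/2, c_1 = -2


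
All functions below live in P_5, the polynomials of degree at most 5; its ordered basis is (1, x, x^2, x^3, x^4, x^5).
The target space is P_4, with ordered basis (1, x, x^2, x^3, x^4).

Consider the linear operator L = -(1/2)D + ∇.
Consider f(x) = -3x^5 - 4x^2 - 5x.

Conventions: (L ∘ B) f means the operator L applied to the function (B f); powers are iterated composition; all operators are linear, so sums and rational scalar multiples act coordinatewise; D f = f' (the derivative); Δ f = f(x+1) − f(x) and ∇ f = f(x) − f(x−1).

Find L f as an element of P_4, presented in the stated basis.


g(x) = -(15/2)x^4 + 30x^3 - 30x^2 + 11x - 3/2

D f = -15x^4 - 8x - 5
(-(1/2)D) f = (15/2)x^4 + 4x + 5/2
∇ f = -15x^4 + 30x^3 - 30x^2 + 7x - 4
(-(1/2)D + ∇) f = -(15/2)x^4 + 30x^3 - 30x^2 + 11x - 3/2


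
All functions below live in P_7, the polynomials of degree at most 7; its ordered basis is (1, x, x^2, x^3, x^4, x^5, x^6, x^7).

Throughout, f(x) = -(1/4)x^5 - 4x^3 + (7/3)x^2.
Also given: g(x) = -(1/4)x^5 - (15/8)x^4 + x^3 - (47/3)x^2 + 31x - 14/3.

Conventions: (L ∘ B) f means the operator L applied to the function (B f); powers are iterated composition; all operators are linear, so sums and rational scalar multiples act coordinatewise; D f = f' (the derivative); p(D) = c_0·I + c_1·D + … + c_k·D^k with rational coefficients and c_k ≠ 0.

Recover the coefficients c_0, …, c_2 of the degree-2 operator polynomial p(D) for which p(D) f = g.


D^0 f = -(1/4)x^5 - 4x^3 + (7/3)x^2
D^1 f = -(5/4)x^4 - 12x^2 + (14/3)x
D^2 f = -5x^3 - 24x + 14/3
matching coefficients of g against c_0 f + c_1 Df + … from the top degree down determines the c_i
solution: c_0 = 1, c_1 = 3/2, c_2 = -1

c_0 = 1, c_1 = 3/2, c_2 = -1


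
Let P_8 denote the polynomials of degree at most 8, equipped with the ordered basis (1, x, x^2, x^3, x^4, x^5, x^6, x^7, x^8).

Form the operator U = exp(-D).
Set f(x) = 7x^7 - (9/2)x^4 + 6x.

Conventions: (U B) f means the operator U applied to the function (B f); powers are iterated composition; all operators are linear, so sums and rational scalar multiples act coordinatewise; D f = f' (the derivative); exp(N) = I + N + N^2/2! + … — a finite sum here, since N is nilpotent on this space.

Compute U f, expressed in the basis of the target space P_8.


the image equals g(x) = 7x^7 - 49x^6 + 147x^5 - (499/2)x^4 + 263x^3 - 174x^2 + 73x - 35/2

order-1 term: -49x^6 + 18x^3 - 6
order-2 term: 147x^5 - 27x^2
order-3 term: -245x^4 + 18x
order-4 term: 245x^3 - 9/2
order-5 term: -147x^2
order-6 term: 49x
order-7 term: -7
the series for exp(-D) f terminates at order 7
exp(-D) f = 7x^7 - 49x^6 + 147x^5 - (499/2)x^4 + 263x^3 - 174x^2 + 73x - 35/2


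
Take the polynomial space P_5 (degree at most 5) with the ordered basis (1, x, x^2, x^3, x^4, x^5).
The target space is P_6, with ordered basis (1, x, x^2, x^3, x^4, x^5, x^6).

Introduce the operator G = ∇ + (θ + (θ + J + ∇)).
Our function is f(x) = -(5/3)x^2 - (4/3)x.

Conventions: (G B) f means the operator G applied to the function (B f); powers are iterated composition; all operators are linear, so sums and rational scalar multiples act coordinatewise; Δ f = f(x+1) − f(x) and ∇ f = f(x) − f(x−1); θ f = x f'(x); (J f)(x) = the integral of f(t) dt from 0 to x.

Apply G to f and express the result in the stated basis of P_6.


∇ f = -(10/3)x + 1/3
θ f = -(10/3)x^2 - (4/3)x
θ f = -(10/3)x^2 - (4/3)x
J f = -(5/9)x^3 - (2/3)x^2
∇ f = -(10/3)x + 1/3
(θ + J + ∇) f = -(5/9)x^3 - 4x^2 - (14/3)x + 1/3
(θ + (θ + J + ∇)) f = -(5/9)x^3 - (22/3)x^2 - 6x + 1/3
(∇ + (θ + (θ + J + ∇))) f = -(5/9)x^3 - (22/3)x^2 - (28/3)x + 2/3

g(x) = -(5/9)x^3 - (22/3)x^2 - (28/3)x + 2/3


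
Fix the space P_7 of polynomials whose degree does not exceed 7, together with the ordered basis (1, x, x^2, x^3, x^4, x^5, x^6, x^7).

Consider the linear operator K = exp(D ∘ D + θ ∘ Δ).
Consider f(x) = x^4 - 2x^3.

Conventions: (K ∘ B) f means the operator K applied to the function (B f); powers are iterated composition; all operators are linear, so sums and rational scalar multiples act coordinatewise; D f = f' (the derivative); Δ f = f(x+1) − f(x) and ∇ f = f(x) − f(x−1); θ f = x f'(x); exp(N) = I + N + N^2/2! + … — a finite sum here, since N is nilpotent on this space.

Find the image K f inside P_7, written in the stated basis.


the result is g(x) = x^4 + 10x^3 + 48x^2 + 76x + 36

order-1 term: 12x^3 + 12x^2 - 14x
order-2 term: 36x^2 + 66x + 12
order-3 term: 24x + 24
the series for exp(D ∘ D + θ ∘ Δ) f terminates at order 3
exp(D ∘ D + θ ∘ Δ) f = x^4 + 10x^3 + 48x^2 + 76x + 36


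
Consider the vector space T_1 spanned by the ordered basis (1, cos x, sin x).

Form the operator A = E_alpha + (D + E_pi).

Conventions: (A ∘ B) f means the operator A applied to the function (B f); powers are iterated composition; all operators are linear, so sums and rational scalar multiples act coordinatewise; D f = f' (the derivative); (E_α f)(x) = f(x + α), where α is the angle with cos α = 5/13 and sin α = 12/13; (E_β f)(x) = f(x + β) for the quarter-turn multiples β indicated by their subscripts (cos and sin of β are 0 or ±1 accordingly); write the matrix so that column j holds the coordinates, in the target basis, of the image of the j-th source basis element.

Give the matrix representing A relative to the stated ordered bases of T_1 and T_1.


image of 1: 2
image of cos x: -(8/13)cos x - (25/13)sin x
image of sin x: (25/13)cos x - (8/13)sin x
each image's coordinates form column j of the matrix

the matrix is [[2, 0, 0]; [0, -8/13, 25/13]; [0, -25/13, -8/13]] (rows listed top to bottom)


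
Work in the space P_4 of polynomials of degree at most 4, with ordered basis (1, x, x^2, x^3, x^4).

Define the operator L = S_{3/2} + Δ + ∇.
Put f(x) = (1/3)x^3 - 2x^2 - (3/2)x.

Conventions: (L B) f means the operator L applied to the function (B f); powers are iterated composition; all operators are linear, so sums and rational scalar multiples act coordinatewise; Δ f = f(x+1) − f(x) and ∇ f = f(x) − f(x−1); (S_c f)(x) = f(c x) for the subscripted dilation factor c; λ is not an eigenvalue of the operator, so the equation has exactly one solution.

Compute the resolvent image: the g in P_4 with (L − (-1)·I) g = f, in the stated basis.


write g with unknown coordinates in the stated basis and equate coefficients in (L − (-1)·I) g = f
solving from the highest basis element down gives g = (8/105)x^3 - (344/455)x^2 + (1387/2275)x - 4681/6825
check: L g = (9/35)x^3 - (566/455)x^2 - (9599/4550)x + 4681/6825
so L g − (-1)·g = (1/3)x^3 - 2x^2 - (3/2)x = f ✓

the result is g(x) = (8/105)x^3 - (344/455)x^2 + (1387/2275)x - 4681/6825


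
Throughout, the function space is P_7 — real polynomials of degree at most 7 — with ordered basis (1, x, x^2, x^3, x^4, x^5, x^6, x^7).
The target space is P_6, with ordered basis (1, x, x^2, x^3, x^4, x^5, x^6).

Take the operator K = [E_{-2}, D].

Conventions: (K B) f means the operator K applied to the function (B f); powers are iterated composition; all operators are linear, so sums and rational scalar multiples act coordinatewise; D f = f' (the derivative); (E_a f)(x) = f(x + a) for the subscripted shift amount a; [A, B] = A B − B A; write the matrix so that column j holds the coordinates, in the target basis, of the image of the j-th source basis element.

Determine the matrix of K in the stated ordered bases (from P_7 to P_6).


image of 1: 0
image of x: 0
image of x^2: 0
image of x^3: 0
image of x^4: 0
image of x^5: 0
image of x^6: 0
image of x^7: 0
each image's coordinates form column j of the matrix

the matrix is [[0, 0, 0, 0, 0, 0, 0, 0]; [0, 0, 0, 0, 0, 0, 0, 0]; [0, 0, 0, 0, 0, 0, 0, 0]; [0, 0, 0, 0, 0, 0, 0, 0]; [0, 0, 0, 0, 0, 0, 0, 0]; [0, 0, 0, 0, 0, 0, 0, 0]; [0, 0, 0, 0, 0, 0, 0, 0]] (rows listed top to bottom)


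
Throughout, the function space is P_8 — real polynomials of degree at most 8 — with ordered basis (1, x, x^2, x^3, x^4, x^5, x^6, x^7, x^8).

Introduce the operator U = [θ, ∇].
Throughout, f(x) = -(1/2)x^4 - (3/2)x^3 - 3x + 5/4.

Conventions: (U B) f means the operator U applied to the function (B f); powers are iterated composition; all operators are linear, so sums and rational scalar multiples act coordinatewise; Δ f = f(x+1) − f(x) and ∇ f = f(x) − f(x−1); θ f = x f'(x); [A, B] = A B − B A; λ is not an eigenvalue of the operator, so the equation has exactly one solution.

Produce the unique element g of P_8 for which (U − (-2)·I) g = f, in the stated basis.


write g with unknown coordinates in the stated basis and equate coefficients in (U − (-2)·I) g = f
solving from the highest basis element down gives g = -(1/4)x^4 - (5/4)x^3 - (3/8)x^2 + (3/8)x - 3/16
check: U g = x^3 + (3/4)x^2 - (15/4)x + 13/8
so U g − (-2)·g = -(1/2)x^4 - (3/2)x^3 - 3x + 5/4 = f ✓

the result is g(x) = -(1/4)x^4 - (5/4)x^3 - (3/8)x^2 + (3/8)x - 3/16


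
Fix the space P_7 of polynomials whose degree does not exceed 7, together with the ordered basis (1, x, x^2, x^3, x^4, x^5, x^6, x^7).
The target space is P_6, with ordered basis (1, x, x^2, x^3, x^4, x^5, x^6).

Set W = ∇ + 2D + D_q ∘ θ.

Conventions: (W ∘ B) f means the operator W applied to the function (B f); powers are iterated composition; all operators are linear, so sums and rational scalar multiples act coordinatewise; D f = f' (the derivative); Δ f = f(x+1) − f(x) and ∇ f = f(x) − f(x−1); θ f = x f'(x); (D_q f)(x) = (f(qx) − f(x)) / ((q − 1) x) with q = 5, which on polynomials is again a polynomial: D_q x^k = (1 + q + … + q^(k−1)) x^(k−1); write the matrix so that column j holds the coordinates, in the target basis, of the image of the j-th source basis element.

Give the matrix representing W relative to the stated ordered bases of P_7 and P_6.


the matrix is [[0, 4, -1, 1, -1, 1, -1, 1]; [0, 0, 18, -3, 4, -5, 6, -7]; [0, 0, 0, 102, -6, 10, -15, 21]; [0, 0, 0, 0, 636, -10, 20, -35]; [0, 0, 0, 0, 0, 3920, -15, 35]; [0, 0, 0, 0, 0, 0, 23454, -21]; [0, 0, 0, 0, 0, 0, 0, 136738]] (rows listed top to bottom)

image of 1: 0
image of x: 4
image of x^2: 18x - 1
image of x^3: 102x^2 - 3x + 1
image of x^4: 636x^3 - 6x^2 + 4x - 1
image of x^5: 3920x^4 - 10x^3 + 10x^2 - 5x + 1
image of x^6: 23454x^5 - 15x^4 + 20x^3 - 15x^2 + 6x - 1
image of x^7: 136738x^6 - 21x^5 + 35x^4 - 35x^3 + 21x^2 - 7x + 1
each image's coordinates form column j of the matrix


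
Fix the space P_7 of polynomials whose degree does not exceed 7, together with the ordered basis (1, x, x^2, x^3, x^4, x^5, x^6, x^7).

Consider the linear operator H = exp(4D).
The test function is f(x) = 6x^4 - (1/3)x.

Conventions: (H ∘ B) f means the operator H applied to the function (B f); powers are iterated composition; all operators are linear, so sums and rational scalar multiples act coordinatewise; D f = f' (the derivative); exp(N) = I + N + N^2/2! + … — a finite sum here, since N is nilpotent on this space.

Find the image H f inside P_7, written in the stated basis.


the result is g(x) = 6x^4 + 96x^3 + 576x^2 + (4607/3)x + 4604/3

order-1 term: 96x^3 - 4/3
order-2 term: 576x^2
order-3 term: 1536x
order-4 term: 1536
the series for exp(4D) f terminates at order 4
exp(4D) f = 6x^4 + 96x^3 + 576x^2 + (4607/3)x + 4604/3


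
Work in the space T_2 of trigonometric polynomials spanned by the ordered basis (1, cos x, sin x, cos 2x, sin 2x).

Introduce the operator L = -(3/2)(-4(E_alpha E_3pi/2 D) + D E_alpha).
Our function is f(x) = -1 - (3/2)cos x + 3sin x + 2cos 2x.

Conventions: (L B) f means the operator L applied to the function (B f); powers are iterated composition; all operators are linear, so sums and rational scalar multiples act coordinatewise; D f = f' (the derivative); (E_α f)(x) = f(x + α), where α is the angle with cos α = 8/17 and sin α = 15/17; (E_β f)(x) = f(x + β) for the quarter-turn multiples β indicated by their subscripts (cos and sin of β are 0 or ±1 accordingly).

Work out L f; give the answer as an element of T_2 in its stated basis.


D f = 3cos x + (3/2)sin x - 4sin 2x
E_3pi/2 D f = -(3/2)cos x + 3sin x + 4sin 2x
E_alpha E_3pi/2 D f = (33/17)cos x + (93/34)sin x + (960/289)cos 2x - (644/289)sin 2x
(-4(E_alpha E_3pi/2 D)) f = -(132/17)cos x - (186/17)sin x - (3840/289)cos 2x + (2576/289)sin 2x
E_alpha f = -1 + (33/17)cos x + (93/34)sin x - (322/289)cos 2x - (480/289)sin 2x
D E_alpha f = (93/34)cos x - (33/17)sin x - (960/289)cos 2x + (644/289)sin 2x
(-4(E_alpha E_3pi/2 D) + D E_alpha) f = -(171/34)cos x - (219/17)sin x - (4800/289)cos 2x + (3220/289)sin 2x
(-(3/2)(-4(E_alpha E_3pi/2 D) + D E_alpha)) f = (513/68)cos x + (657/34)sin x + (7200/289)cos 2x - (4830/289)sin 2x

the image equals g(x) = (513/68)cos x + (657/34)sin x + (7200/289)cos 2x - (4830/289)sin 2x


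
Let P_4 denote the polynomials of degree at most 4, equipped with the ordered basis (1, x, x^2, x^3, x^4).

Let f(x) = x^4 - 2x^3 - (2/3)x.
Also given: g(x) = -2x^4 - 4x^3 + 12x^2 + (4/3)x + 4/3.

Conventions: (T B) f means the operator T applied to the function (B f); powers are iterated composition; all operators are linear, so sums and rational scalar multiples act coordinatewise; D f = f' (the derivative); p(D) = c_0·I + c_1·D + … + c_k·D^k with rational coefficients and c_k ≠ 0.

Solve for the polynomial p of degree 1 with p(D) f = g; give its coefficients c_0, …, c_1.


D^0 f = x^4 - 2x^3 - (2/3)x
D^1 f = 4x^3 - 6x^2 - 2/3
matching coefficients of g against c_0 f + c_1 Df + … from the top degree down determines the c_i
solution: c_0 = -2, c_1 = -2

p(D) = -2·I − 2·D, i.e. c_0 = -2, c_1 = -2


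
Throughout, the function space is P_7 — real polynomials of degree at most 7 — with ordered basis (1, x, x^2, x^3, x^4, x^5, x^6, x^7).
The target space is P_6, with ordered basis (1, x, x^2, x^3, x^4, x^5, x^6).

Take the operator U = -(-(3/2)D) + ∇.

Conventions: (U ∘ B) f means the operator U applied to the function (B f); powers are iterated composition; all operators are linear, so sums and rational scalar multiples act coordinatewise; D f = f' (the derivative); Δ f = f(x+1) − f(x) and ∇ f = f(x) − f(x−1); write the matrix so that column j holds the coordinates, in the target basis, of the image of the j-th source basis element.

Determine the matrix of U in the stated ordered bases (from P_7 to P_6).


image of 1: 0
image of x: 5/2
image of x^2: 5x - 1
image of x^3: (15/2)x^2 - 3x + 1
image of x^4: 10x^3 - 6x^2 + 4x - 1
image of x^5: (25/2)x^4 - 10x^3 + 10x^2 - 5x + 1
image of x^6: 15x^5 - 15x^4 + 20x^3 - 15x^2 + 6x - 1
image of x^7: (35/2)x^6 - 21x^5 + 35x^4 - 35x^3 + 21x^2 - 7x + 1
each image's coordinates form column j of the matrix

the matrix is [[0, 5/2, -1, 1, -1, 1, -1, 1]; [0, 0, 5, -3, 4, -5, 6, -7]; [0, 0, 0, 15/2, -6, 10, -15, 21]; [0, 0, 0, 0, 10, -10, 20, -35]; [0, 0, 0, 0, 0, 25/2, -15, 35]; [0, 0, 0, 0, 0, 0, 15, -21]; [0, 0, 0, 0, 0, 0, 0, 35/2]] (rows listed top to bottom)


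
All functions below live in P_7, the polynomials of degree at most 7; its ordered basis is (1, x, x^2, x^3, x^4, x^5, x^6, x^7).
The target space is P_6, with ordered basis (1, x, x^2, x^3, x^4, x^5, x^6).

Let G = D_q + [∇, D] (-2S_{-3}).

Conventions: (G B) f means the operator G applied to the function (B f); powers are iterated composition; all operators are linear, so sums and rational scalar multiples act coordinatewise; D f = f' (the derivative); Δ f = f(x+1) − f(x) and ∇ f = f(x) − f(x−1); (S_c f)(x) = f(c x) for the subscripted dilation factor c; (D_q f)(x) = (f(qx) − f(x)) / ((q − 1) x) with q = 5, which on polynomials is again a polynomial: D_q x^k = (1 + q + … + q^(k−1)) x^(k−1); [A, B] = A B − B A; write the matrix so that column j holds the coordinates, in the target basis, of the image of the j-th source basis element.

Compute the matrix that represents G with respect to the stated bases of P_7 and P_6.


image of 1: 0
image of x: 1
image of x^2: 6x
image of x^3: 31x^2
image of x^4: 156x^3
image of x^5: 781x^4
image of x^6: 3906x^5
image of x^7: 19531x^6
each image's coordinates form column j of the matrix

the matrix is [[0, 1, 0, 0, 0, 0, 0, 0]; [0, 0, 6, 0, 0, 0, 0, 0]; [0, 0, 0, 31, 0, 0, 0, 0]; [0, 0, 0, 0, 156, 0, 0, 0]; [0, 0, 0, 0, 0, 781, 0, 0]; [0, 0, 0, 0, 0, 0, 3906, 0]; [0, 0, 0, 0, 0, 0, 0, 19531]] (rows listed top to bottom)


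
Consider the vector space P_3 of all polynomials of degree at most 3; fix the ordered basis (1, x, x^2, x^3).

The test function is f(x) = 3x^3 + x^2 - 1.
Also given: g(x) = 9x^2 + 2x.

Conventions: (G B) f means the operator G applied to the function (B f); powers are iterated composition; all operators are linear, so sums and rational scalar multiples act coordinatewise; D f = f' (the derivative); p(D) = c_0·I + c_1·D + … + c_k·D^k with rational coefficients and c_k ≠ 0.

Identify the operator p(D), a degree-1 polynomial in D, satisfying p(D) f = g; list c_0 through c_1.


D^0 f = 3x^3 + x^2 - 1
D^1 f = 9x^2 + 2x
matching coefficients of g against c_0 f + c_1 Df + … from the top degree down determines the c_i
solution: c_0 = 0, c_1 = 1

p(D) = D, i.e. c_0 = 0, c_1 = 1


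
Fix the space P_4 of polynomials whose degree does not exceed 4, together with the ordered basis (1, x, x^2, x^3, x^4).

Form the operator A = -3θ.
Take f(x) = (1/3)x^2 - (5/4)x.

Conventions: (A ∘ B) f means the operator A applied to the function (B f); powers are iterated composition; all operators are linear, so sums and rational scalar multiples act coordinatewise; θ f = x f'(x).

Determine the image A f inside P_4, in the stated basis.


θ f = (2/3)x^2 - (5/4)x
(-3θ) f = -2x^2 + (15/4)x

g(x) = -2x^2 + (15/4)x


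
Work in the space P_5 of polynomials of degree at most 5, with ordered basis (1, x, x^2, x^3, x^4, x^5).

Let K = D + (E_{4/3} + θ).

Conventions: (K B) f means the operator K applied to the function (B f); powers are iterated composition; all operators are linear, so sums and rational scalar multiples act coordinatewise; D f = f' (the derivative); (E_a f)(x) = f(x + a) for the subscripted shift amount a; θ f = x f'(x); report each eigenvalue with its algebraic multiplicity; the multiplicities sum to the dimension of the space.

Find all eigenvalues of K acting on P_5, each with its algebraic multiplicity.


λ = 1 (multiplicity 1), λ = 2 (multiplicity 1), λ = 3 (multiplicity 1), λ = 4 (multiplicity 1), λ = 5 (multiplicity 1), λ = 6 (multiplicity 1)

image of 1: 1
image of x: 2x + 7/3
image of x^2: 3x^2 + (14/3)x + 16/9
image of x^3: 4x^3 + 7x^2 + (16/3)x + 64/27
image of x^4: 5x^4 + (28/3)x^3 + (32/3)x^2 + (256/27)x + 256/81
image of x^5: 6x^5 + (35/3)x^4 + (160/9)x^3 + (640/27)x^2 + (1280/81)x + 1024/243
the matrix is upper triangular; its diagonal is (1, 2, 3, 4, 5, 6)
for a triangular matrix the eigenvalues are the diagonal entries, with algebraic multiplicity their repetition count


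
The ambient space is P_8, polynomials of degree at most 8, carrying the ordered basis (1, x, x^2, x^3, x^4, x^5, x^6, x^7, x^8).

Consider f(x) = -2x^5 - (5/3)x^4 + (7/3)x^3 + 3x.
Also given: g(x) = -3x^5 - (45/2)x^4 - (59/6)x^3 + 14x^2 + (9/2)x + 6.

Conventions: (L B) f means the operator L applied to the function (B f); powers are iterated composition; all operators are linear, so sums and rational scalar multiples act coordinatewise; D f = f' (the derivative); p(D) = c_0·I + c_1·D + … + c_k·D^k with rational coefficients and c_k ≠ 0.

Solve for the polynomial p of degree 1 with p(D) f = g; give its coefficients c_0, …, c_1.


D^0 f = -2x^5 - (5/3)x^4 + (7/3)x^3 + 3x
D^1 f = -10x^4 - (20/3)x^3 + 7x^2 + 3
matching coefficients of g against c_0 f + c_1 Df + … from the top degree down determines the c_i
solution: c_0 = 3/2, c_1 = 2

p(D) = (3/2)·I + 2·D, i.e. c_0 = 3/2, c_1 = 2


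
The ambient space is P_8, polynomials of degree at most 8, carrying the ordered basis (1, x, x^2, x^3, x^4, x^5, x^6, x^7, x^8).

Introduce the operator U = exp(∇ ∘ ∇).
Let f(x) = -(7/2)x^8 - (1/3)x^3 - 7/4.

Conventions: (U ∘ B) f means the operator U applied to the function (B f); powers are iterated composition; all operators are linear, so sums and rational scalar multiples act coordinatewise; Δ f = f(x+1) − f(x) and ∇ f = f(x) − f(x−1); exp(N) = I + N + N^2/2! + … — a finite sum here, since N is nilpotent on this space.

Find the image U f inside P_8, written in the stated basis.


g(x) = -(7/2)x^8 - 196x^6 + 1176x^5 - 6370x^4 + (88199/3)x^3 - 94276x^2 + 191686x - 759723/4

order-1 term: -196x^6 + 1176x^5 - 3430x^4 + 5880x^3 - 6076x^2 + 3526x - 887
order-2 term: -2940x^4 + 23520x^3 - 76440x^2 + 117600x - 71442
order-3 term: -11760x^2 + 70560x - 111720
order-4 term: -5880
the series for exp(∇ ∘ ∇) f terminates at order 4
exp(∇ ∘ ∇) f = -(7/2)x^8 - 196x^6 + 1176x^5 - 6370x^4 + (88199/3)x^3 - 94276x^2 + 191686x - 759723/4


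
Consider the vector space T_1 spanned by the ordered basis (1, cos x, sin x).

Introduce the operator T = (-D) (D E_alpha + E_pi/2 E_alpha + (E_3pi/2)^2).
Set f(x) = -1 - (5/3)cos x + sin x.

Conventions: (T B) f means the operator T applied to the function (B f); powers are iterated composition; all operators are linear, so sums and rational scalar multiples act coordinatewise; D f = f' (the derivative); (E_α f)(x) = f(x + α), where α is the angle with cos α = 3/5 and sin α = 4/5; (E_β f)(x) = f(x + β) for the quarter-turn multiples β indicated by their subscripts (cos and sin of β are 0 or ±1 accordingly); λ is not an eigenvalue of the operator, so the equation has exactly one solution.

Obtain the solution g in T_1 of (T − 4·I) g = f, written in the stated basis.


write g with unknown coordinates in the stated basis and equate coefficients in (T − 4·I) g = f
solving from the highest basis element down gives g = 1/4 + (31/219)cos x - (107/219)sin x
check: T g = -(241/219)cos x - (209/219)sin x
so T g − 4·g = -1 - (5/3)cos x + sin x = f ✓

g(x) = 1/4 + (31/219)cos x - (107/219)sin x


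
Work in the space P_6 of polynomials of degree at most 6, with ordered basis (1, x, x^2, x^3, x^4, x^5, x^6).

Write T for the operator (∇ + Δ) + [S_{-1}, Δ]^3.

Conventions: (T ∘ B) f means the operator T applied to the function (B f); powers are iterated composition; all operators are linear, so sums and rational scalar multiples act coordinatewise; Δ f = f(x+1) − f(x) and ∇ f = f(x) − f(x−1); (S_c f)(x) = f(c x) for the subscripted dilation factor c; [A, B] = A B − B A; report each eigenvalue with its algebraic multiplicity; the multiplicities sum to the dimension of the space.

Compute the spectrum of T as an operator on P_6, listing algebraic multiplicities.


λ = 0 (multiplicity 7)

image of 1: 0
image of x: 2
image of x^2: 4x
image of x^3: 6x^2 - 46
image of x^4: 8x^3 + 200x
image of x^5: 10x^4 - 460x^2 - 478
image of x^6: 12x^5 + 1000x^3 + 2892x
the matrix is upper triangular; its diagonal is (0, 0, 0, 0, 0, 0, 0)
for a triangular matrix the eigenvalues are the diagonal entries, with algebraic multiplicity their repetition count


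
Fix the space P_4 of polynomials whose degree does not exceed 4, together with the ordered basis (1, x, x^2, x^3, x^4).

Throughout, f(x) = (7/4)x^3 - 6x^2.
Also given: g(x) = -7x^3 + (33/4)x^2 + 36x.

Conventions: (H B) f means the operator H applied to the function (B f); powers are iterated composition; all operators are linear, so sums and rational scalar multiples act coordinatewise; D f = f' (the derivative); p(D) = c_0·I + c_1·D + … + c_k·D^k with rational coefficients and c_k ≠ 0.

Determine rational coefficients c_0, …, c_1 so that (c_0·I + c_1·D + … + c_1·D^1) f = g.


c_0 = -4, c_1 = -3

D^0 f = (7/4)x^3 - 6x^2
D^1 f = (21/4)x^2 - 12x
matching coefficients of g against c_0 f + c_1 Df + … from the top degree down determines the c_i
solution: c_0 = -4, c_1 = -3


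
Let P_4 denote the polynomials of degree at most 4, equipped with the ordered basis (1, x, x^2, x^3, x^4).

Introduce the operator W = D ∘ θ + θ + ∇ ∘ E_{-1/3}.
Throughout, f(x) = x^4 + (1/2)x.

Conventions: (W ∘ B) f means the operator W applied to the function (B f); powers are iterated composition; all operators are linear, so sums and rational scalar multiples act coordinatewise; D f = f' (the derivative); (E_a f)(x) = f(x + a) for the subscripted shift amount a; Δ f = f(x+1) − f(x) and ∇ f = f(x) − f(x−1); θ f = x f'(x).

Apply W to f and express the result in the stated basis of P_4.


the result is g(x) = 4x^4 + 20x^3 - 10x^2 + (59/6)x - 58/27

θ f = 4x^4 + (1/2)x
D θ f = 16x^3 + 1/2
θ f = 4x^4 + (1/2)x
E_{-1/3} f = x^4 - (4/3)x^3 + (2/3)x^2 + (19/54)x - 25/162
∇ E_{-1/3} f = 4x^3 - 10x^2 + (28/3)x - 143/54
(D ∘ θ + θ + ∇ ∘ E_{-1/3}) f = 4x^4 + 20x^3 - 10x^2 + (59/6)x - 58/27
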